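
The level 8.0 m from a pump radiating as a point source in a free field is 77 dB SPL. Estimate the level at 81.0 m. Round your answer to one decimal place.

56.9 dB SPL

Spherical spreading from a point source gives a 20·log₁₀(r₂/r₁) drop.
L₂ = 77 − 20·log₁₀(81.0/8.0) = 77 − 20.108 = 56.89 dB SPL.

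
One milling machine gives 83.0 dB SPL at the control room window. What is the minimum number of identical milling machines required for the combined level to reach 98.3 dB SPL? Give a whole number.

34

The shortfall is 98.3 − 83.0 = 15.3 dB, and N units add 10·log₁₀ N, so need 10·log₁₀ N ≥ 15.3.
N ≥ 10^(15.3/10) = 33.884, so N = 34.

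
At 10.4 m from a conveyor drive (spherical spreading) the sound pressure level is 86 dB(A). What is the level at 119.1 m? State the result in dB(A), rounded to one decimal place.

64.8 dB(A)

Point-source attenuation: ΔL = 20·log₁₀(r₂/r₁) = 20·log₁₀(119.1/10.4) = 21.178 dB.
L₂ = 86 − 20·log₁₀(119.1/10.4) = 86 − 21.178 = 64.82 dB(A).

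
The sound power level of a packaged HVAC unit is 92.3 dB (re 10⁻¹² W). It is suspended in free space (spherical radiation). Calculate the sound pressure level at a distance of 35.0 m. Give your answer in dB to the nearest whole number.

50 dB

Free-field spherical radiation: L_p = L_w − 10·log₁₀(4π·r²), r = 35.0 m.
4π·r² = 1.539e+04 m², 10·log₁₀ of that is 41.873 dB.
L_p = 92.3 − 41.873 = 50.43 dB.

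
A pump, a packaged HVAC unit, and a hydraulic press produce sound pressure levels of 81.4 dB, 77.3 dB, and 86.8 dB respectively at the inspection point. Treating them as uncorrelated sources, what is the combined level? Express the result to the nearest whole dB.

For uncorrelated sources the intensities add, so convert each level to linear form, sum, and take 10·log₁₀ of the total.
Σ 10^(L/10) = 10^(81.4/10) + 10^(77.3/10) + 10^(86.8/10) = 6.704e+08.
L_total = 10·log₁₀(6.704e+08) = 88.26 dB.

88 dB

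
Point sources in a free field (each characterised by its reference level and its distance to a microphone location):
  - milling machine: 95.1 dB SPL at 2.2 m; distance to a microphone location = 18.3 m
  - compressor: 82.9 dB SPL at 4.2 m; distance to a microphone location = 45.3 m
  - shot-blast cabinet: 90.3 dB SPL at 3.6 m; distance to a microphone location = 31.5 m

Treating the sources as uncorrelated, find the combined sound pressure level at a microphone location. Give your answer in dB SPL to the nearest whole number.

Propagate each source to the receiver with L = L_ref − 20·log₁₀(r/r_ref), then add intensities.
milling machine: 95.1 − 20·log₁₀(18.3/2.2) = 95.1 − 18.40 = 76.70 dB SPL.
compressor: 82.9 − 20·log₁₀(45.3/4.2) = 82.9 − 20.66 = 62.24 dB SPL.
shot-blast cabinet: 90.3 − 20·log₁₀(31.5/3.6) = 90.3 − 18.84 = 71.46 dB SPL.
Σ 10^(L/10) = 6.244e+07 → L_total = 10·log₁₀(6.244e+07) = 77.95 dB SPL.

78 dB SPL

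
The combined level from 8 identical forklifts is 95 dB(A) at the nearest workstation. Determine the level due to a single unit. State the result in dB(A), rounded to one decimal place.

86.0 dB(A)

8 equal contributions raise the level by 10·log₁₀ 8 = 9.031 dB, so each unit alone gives 95 − 9.031.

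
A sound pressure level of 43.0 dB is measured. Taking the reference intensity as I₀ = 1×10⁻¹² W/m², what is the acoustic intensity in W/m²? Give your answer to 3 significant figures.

2.00e-08 W/m²

I/I₀ = 10^(43.0/10) = 1.995e+04, so I = 1.995e+04 × 10⁻¹² W/m².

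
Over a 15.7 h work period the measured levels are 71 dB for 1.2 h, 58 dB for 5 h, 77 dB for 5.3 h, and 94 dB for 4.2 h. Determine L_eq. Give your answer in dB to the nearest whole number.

Weight each interval's intensity by its duration and average over T = 15.7 h:
Σ tᵢ·10^(Lᵢ/10) = 1.2·10^(71/10) + 5·10^(58/10) + 5.3·10^(77/10) + 4.2·10^(94/10) = 1.083e+10.
L_eq = 10·log₁₀(1.083e+10/15.7) = 88.39 dB.

88 dB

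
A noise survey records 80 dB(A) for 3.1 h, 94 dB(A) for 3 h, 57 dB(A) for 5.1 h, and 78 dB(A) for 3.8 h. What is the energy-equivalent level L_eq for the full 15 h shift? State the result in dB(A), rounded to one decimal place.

Weight each interval's intensity by its duration and average over T = 15 h:
Σ tᵢ·10^(Lᵢ/10) = 3.1·10^(80/10) + 3·10^(94/10) + 5.1·10^(57/10) + 3.8·10^(78/10) = 8.088e+09.
L_eq = 10·log₁₀(8.088e+09/15) = 87.32 dB(A).

87.3 dB(A)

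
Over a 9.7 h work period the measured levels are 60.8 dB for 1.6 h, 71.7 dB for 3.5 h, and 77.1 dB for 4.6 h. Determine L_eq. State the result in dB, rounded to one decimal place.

Weight each interval's intensity by its duration and average over T = 9.7 h:
Σ tᵢ·10^(Lᵢ/10) = 1.6·10^(60.8/10) + 3.5·10^(71.7/10) + 4.6·10^(77.1/10) = 2.896e+08.
L_eq = 10·log₁₀(2.896e+08/9.7) = 74.75 dB.

74.8 dB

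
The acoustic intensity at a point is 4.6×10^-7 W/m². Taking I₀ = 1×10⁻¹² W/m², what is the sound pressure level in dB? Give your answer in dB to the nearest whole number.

57 dB

L = 10·log₁₀(I/I₀) = 10·log₁₀(4.6×10^-7/10⁻¹²) = 10·log₁₀(4.6×10^5).
L = 10·(0.6628 + 5) = 56.63 dB.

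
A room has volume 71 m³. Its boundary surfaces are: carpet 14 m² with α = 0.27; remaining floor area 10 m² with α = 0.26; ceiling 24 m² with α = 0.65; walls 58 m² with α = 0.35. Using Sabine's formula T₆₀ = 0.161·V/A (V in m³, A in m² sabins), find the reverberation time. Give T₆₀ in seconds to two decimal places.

0.27 s

Total absorption A = 14·0.27 + 10·0.26 + 24·0.65 + 58·0.35 = 42.28 m² sabins.
T₆₀ = 0.161·V/A = 0.161·71/42.28 = 0.270 s.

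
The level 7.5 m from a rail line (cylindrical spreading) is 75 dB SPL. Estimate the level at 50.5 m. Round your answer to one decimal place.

Line-source attenuation: ΔL = 10·log₁₀(r₂/r₁) = 10·log₁₀(50.5/7.5) = 8.282 dB.
L₂ = 75 − 10·log₁₀(50.5/7.5) = 75 − 8.282 = 66.72 dB SPL.

66.7 dB SPL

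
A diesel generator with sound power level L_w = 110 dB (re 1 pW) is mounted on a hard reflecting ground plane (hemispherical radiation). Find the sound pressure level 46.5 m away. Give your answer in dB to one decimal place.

68.7 dB

L_p = L_w − 10·log₁₀(2π·r²) with r = 46.5 m.
2π·r² = 1.359e+04 m², 10·log₁₀ of that is 41.331 dB.
L_p = 110 − 41.331 = 68.67 dB.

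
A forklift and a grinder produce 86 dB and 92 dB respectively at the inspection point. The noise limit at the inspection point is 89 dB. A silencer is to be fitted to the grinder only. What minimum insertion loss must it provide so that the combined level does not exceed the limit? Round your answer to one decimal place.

6.0 dB

Fixed contribution from the other source: Σ 10^(L/10) = 10^(86/10) = 3.981e+08 (86.00 dB).
The limit corresponds to 10^(89/10) = 7.943e+08; subtracting the fixed part leaves 3.962e+08 for the grinder, i.e. 85.98 dB.
So the grinder must be reduced from 92 to 85.98 dB: IL = 6.02 dB.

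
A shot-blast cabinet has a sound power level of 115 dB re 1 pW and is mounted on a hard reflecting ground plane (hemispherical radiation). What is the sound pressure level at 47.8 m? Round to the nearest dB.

73 dB

L_p = L_w − 10·log₁₀(2π·r²) with r = 47.8 m.
2π·r² = 1.436e+04 m², 10·log₁₀ of that is 41.570 dB.
L_p = 115 − 41.570 = 73.43 dB.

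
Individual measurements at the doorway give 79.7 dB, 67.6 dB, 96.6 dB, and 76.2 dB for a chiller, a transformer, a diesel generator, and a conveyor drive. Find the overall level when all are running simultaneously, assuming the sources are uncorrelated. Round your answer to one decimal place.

For uncorrelated sources the intensities add, so convert each level to linear form, sum, and take 10·log₁₀ of the total.
Σ 10^(L/10) = 10^(79.7/10) + 10^(67.6/10) + 10^(96.6/10) + 10^(76.2/10) = 4.712e+09.
L_total = 10·log₁₀(4.712e+09) = 96.73 dB.

96.7 dB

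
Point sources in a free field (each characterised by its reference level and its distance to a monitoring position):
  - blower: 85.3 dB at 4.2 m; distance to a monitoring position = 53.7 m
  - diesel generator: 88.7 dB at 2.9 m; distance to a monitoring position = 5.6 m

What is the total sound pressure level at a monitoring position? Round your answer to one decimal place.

First find each source's level at the receiver (point-source: −20·log₁₀(r/r_ref)), then combine on an intensity basis.
blower: 85.3 − 20·log₁₀(53.7/4.2) = 85.3 − 22.13 = 63.17 dB.
diesel generator: 88.7 − 20·log₁₀(5.6/2.9) = 88.7 − 5.72 = 82.98 dB.
Σ 10^(L/10) = 2.009e+08 → L_total = 10·log₁₀(2.009e+08) = 83.03 dB.

83.0 dB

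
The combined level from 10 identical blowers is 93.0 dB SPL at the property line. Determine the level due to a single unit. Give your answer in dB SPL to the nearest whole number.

83 dB SPL

10 equal contributions raise the level by 10·log₁₀ 10 = 10.000 dB, so each unit alone gives 93.0 − 10.000.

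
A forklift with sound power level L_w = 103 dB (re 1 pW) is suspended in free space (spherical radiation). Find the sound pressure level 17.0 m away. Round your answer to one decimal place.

67.4 dB

The power spreads over a sphere of area 4π·r², so L_p = L_w − 10·log₁₀(4π·r²).
4π·r² = 3632 m², 10·log₁₀ of that is 35.601 dB.
L_p = 103 − 35.601 = 67.40 dB.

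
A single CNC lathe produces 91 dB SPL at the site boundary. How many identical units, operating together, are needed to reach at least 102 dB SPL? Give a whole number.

Need L₁ + 10·log₁₀ N ≥ 102, i.e. log₁₀ N ≥ 1.10.
N ≥ 10^(11.0/10) = 12.589, so N = 13.

13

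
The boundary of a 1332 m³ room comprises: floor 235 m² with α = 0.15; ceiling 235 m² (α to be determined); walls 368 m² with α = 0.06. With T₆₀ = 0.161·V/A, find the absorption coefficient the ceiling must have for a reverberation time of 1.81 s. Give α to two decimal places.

0.26

A = 0.161·V/T₆₀ = 0.161·1332/1.81 = 118.48 m² sabins.
Absorption from the other surfaces = 235·0.15 + 368·0.06 = 57.33 m², so the ceiling must supply 61.15 m² over 235 m².
α = 61.15/235 = 0.260.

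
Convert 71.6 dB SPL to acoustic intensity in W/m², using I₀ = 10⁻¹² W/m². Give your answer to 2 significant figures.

1.4e-05 W/m²

L = 10·log₁₀(I/I₀) ⇒ I = I₀·10^(L/10) = 10⁻¹² × 10^7.16.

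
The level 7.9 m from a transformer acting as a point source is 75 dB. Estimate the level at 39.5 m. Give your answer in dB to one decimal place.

Spherical spreading from a point source gives a 20·log₁₀(r₂/r₁) drop.
L₂ = 75 − 20·log₁₀(39.5/7.9) = 75 − 13.979 = 61.02 dB.

61.0 dB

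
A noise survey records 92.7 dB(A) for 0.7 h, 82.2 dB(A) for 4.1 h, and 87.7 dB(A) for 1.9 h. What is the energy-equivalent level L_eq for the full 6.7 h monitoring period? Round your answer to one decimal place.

L_eq = 10·log₁₀[(1/T)·Σ tᵢ·10^(Lᵢ/10)] with T = 6.7 h.
Σ tᵢ·10^(Lᵢ/10) = 0.7·10^(92.7/10) + 4.1·10^(82.2/10) + 1.9·10^(87.7/10) = 3.103e+09.
L_eq = 10·log₁₀(3.103e+09/6.7) = 86.66 dB(A).

86.7 dB(A)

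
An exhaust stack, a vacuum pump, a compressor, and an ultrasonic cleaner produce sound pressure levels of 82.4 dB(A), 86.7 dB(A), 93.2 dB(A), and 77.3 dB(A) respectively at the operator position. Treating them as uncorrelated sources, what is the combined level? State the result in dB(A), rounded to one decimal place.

94.4 dB(A)

For uncorrelated sources the intensities add, so convert each level to linear form, sum, and take 10·log₁₀ of the total.
Σ 10^(L/10) = 10^(82.4/10) + 10^(86.7/10) + 10^(93.2/10) + 10^(77.3/10) = 2.785e+09.
L_total = 10·log₁₀(2.785e+09) = 94.45 dB(A).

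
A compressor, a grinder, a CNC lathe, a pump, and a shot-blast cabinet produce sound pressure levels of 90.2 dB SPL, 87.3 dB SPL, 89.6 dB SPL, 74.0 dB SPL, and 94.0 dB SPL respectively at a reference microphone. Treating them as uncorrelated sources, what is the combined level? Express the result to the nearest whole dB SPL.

97 dB SPL

For uncorrelated sources the intensities add, so convert each level to linear form, sum, and take 10·log₁₀ of the total.
Σ 10^(L/10) = 10^(90.2/10) + 10^(87.3/10) + 10^(89.6/10) + 10^(74.0/10) + 10^(94.0/10) = 5.033e+09.
L_total = 10·log₁₀(5.033e+09) = 97.02 dB SPL.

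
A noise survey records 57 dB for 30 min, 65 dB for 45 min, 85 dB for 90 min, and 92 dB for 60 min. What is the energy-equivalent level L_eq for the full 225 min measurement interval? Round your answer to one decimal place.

L_eq = 10·log₁₀[(1/T)·Σ tᵢ·10^(Lᵢ/10)] with T = 225 min.
Σ tᵢ·10^(Lᵢ/10) = 30·10^(57/10) + 45·10^(65/10) + 90·10^(85/10) + 60·10^(92/10) = 1.237e+11.
L_eq = 10·log₁₀(1.237e+11/225) = 87.40 dB.

87.4 dB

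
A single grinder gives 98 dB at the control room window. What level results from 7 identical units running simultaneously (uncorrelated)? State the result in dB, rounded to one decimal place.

106.5 dB

L_total = L₁ + 10·log₁₀ N for N identical incoherent sources.
L_total = 98 + 10·log₁₀(7) = 98 + 8.451 = 106.45 dB.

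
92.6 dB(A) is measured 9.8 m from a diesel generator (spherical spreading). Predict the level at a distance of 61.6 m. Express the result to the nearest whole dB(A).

77 dB(A)

Point-source attenuation: ΔL = 20·log₁₀(r₂/r₁) = 20·log₁₀(61.6/9.8) = 15.967 dB.
L₂ = 92.6 − 20·log₁₀(61.6/9.8) = 92.6 − 15.967 = 76.63 dB(A).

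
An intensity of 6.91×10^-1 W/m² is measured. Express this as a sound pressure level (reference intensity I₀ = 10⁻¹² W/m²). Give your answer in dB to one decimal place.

118.4 dB

L = 10·log₁₀(I/I₀) = 10·log₁₀(6.91×10^-1/10⁻¹²) = 10·log₁₀(6.91×10^11).
L = 10·(0.8395 + 11) = 118.39 dB.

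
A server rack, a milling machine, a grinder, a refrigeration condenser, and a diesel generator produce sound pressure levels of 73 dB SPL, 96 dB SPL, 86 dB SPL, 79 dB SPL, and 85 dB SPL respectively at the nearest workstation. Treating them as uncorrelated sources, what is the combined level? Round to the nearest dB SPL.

97 dB SPL

For uncorrelated sources the intensities add, so convert each level to linear form, sum, and take 10·log₁₀ of the total.
Σ 10^(L/10) = 10^(73/10) + 10^(96/10) + 10^(86/10) + 10^(79/10) + 10^(85/10) = 4.795e+09.
L_total = 10·log₁₀(4.795e+09) = 96.81 dB SPL.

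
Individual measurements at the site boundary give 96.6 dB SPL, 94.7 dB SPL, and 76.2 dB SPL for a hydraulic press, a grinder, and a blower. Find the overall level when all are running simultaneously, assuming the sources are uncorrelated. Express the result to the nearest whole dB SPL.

99 dB SPL

For uncorrelated sources the intensities add, so convert each level to linear form, sum, and take 10·log₁₀ of the total.
Σ 10^(L/10) = 10^(96.6/10) + 10^(94.7/10) + 10^(76.2/10) = 7.564e+09.
L_total = 10·log₁₀(7.564e+09) = 98.79 dB SPL.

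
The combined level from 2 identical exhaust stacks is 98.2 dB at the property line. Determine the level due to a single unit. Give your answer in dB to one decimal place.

95.2 dB

2 equal contributions raise the level by 10·log₁₀ 2 = 3.010 dB, so each unit alone gives 98.2 − 3.010.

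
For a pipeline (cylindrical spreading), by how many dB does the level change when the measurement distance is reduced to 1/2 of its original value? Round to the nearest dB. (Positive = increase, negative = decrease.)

Line-source spreading: ΔL = −10·log₁₀(r₂/r₁).
ΔL = −10·log₁₀(0.5) = +3.01 dB.

+3 dB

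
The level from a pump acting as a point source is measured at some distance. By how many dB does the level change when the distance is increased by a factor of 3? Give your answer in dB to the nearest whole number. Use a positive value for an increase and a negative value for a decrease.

-10 dB

A point source loses 6 dB per doubling of distance; generally ΔL = −20·log₁₀(r₂/r₁).
ΔL = −20·log₁₀(3) = -9.54 dB.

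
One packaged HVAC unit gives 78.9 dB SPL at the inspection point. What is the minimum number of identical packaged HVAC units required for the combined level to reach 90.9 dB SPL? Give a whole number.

16

N identical sources give L₁ + 10·log₁₀ N, so require 10·log₁₀ N ≥ 90.9 − 78.9 = 12.0 dB.
N ≥ 10^(12.0/10) = 15.849, so N = 16.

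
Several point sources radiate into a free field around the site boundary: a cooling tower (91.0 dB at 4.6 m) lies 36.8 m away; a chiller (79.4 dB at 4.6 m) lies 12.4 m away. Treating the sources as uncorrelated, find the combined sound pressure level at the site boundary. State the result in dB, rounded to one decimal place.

75.0 dB

First find each source's level at the receiver (point-source: −20·log₁₀(r/r_ref)), then combine on an intensity basis.
cooling tower: 91.0 − 20·log₁₀(36.8/4.6) = 91.0 − 18.06 = 72.94 dB.
chiller: 79.4 − 20·log₁₀(12.4/4.6) = 79.4 − 8.61 = 70.79 dB.
Σ 10^(L/10) = 3.166e+07 → L_total = 10·log₁₀(3.166e+07) = 75.00 dB.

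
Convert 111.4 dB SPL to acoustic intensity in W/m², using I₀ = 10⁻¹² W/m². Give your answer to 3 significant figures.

L = 10·log₁₀(I/I₀) ⇒ I = I₀·10^(L/10) = 10⁻¹² × 10^11.14.

0.138 W/m²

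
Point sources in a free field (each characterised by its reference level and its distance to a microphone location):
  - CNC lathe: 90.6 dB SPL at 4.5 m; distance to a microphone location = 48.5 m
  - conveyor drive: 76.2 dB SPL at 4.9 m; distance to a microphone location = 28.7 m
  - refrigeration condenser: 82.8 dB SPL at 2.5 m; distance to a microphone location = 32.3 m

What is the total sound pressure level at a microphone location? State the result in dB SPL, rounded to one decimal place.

70.9 dB SPL

Propagate each source to the receiver with L = L_ref − 20·log₁₀(r/r_ref), then add intensities.
CNC lathe: 90.6 − 20·log₁₀(48.5/4.5) = 90.6 − 20.65 = 69.95 dB SPL.
conveyor drive: 76.2 − 20·log₁₀(28.7/4.9) = 76.2 − 15.35 = 60.85 dB SPL.
refrigeration condenser: 82.8 − 20·log₁₀(32.3/2.5) = 82.8 − 22.23 = 60.57 dB SPL.
Σ 10^(L/10) = 1.224e+07 → L_total = 10·log₁₀(1.224e+07) = 70.88 dB SPL.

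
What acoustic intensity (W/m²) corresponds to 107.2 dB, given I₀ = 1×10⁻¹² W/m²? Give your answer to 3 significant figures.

L = 10·log₁₀(I/I₀) ⇒ I = I₀·10^(L/10) = 10⁻¹² × 10^10.72.

0.0525 W/m²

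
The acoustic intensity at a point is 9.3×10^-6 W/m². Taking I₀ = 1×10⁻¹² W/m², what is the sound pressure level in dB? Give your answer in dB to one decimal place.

69.7 dB

Dividing by I₀ shifts the exponent by 12: I/I₀ = 9.3×10^6.
L = 10·(0.9685 + 6) = 69.68 dB.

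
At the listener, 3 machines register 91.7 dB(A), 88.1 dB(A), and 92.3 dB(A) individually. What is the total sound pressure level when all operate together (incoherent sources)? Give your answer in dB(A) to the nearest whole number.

For uncorrelated sources the intensities add, so convert each level to linear form, sum, and take 10·log₁₀ of the total.
Σ 10^(L/10) = 10^(91.7/10) + 10^(88.1/10) + 10^(92.3/10) = 3.823e+09.
L_total = 10·log₁₀(3.823e+09) = 95.82 dB(A).

96 dB(A)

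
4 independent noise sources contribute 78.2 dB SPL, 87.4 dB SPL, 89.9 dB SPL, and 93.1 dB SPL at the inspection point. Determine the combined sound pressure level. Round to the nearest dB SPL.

Incoherent sources combine by intensity addition: L_total = 10·log₁₀(Σ 10^(L_i/10)).
Σ 10^(L/10) = 10^(78.2/10) + 10^(87.4/10) + 10^(89.9/10) + 10^(93.1/10) = 3.635e+09.
L_total = 10·log₁₀(3.635e+09) = 95.60 dB SPL.

96 dB SPL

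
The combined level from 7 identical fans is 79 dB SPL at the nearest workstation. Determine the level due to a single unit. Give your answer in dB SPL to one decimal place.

Dividing the total intensity by 7 lowers the level by 10·log₁₀ 7 = 8.451 dB: L₁ = 79 − 8.451.

70.5 dB SPL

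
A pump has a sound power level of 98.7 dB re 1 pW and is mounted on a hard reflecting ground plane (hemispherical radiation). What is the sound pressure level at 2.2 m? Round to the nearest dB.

84 dB

The power spreads over a hemisphere of area 2π·r², so L_p = L_w − 10·log₁₀(2π·r²).
2π·r² = 30.41 m², 10·log₁₀ of that is 14.830 dB.
L_p = 98.7 − 14.830 = 83.87 dB.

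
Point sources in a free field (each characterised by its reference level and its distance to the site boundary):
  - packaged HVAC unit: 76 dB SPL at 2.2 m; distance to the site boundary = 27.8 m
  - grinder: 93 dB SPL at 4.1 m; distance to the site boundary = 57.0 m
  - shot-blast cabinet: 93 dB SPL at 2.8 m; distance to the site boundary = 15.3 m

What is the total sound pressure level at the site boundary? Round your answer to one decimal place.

Apply inverse-square spreading to bring every level to the receiver, then sum 10^(L/10).
packaged HVAC unit: 76 − 20·log₁₀(27.8/2.2) = 76 − 22.03 = 53.97 dB SPL.
grinder: 93 − 20·log₁₀(57.0/4.1) = 93 − 22.86 = 70.14 dB SPL.
shot-blast cabinet: 93 − 20·log₁₀(15.3/2.8) = 93 − 14.75 = 78.25 dB SPL.
Σ 10^(L/10) = 7.740e+07 → L_total = 10·log₁₀(7.740e+07) = 78.89 dB SPL.

78.9 dB SPL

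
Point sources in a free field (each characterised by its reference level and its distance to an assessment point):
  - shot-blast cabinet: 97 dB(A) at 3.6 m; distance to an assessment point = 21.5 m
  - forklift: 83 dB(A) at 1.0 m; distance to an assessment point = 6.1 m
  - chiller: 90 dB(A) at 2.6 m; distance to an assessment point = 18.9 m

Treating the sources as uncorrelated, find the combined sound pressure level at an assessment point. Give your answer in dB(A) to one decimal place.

82.2 dB(A)

Propagate each source to the receiver with L = L_ref − 20·log₁₀(r/r_ref), then add intensities.
shot-blast cabinet: 97 − 20·log₁₀(21.5/3.6) = 97 − 15.52 = 81.48 dB(A).
forklift: 83 − 20·log₁₀(6.1/1.0) = 83 − 15.71 = 67.29 dB(A).
chiller: 90 − 20·log₁₀(18.9/2.6) = 90 − 17.23 = 72.77 dB(A).
Σ 10^(L/10) = 1.648e+08 → L_total = 10·log₁₀(1.648e+08) = 82.17 dB(A).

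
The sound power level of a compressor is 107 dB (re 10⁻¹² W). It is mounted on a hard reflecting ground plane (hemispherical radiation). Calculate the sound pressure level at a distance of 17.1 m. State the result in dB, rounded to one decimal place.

74.4 dB

The power spreads over a hemisphere of area 2π·r², so L_p = L_w − 10·log₁₀(2π·r²).
2π·r² = 1837 m², 10·log₁₀ of that is 32.642 dB.
L_p = 107 − 32.642 = 74.36 dB.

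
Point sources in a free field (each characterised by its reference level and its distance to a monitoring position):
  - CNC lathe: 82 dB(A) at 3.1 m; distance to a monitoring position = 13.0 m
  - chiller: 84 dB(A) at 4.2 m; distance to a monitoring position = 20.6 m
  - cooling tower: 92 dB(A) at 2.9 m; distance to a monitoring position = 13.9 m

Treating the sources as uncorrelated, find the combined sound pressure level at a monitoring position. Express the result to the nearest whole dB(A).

79 dB(A)

Apply inverse-square spreading to bring every level to the receiver, then sum 10^(L/10).
CNC lathe: 82 − 20·log₁₀(13.0/3.1) = 82 − 12.45 = 69.55 dB(A).
chiller: 84 − 20·log₁₀(20.6/4.2) = 84 − 13.81 = 70.19 dB(A).
cooling tower: 92 − 20·log₁₀(13.9/2.9) = 92 − 13.61 = 78.39 dB(A).
Σ 10^(L/10) = 8.844e+07 → L_total = 10·log₁₀(8.844e+07) = 79.47 dB(A).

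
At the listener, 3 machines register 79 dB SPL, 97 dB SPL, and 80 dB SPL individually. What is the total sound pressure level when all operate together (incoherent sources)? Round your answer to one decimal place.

Incoherent sources combine by intensity addition: L_total = 10·log₁₀(Σ 10^(L_i/10)).
Σ 10^(L/10) = 10^(79/10) + 10^(97/10) + 10^(80/10) = 5.191e+09.
L_total = 10·log₁₀(5.191e+09) = 97.15 dB SPL.

97.2 dB SPL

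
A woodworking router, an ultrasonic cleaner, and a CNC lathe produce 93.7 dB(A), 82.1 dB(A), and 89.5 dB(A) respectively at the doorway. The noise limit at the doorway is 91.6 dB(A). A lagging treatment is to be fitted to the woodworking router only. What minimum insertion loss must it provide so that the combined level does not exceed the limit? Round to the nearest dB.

8 dB

Everything except the woodworking router sums to 10^(82.1/10) + 10^(89.5/10) = 1.053e+09 in linear terms, 90.23 dB(A).
To meet 91.6 dB(A) overall, the treated woodworking router may contribute at most 10^(91.6/10) − 1.053e+09 = 3.920e+08, i.e. 85.93 dB(A).
So the woodworking router must be reduced from 93.7 to 85.93 dB(A): IL = 7.77 dB.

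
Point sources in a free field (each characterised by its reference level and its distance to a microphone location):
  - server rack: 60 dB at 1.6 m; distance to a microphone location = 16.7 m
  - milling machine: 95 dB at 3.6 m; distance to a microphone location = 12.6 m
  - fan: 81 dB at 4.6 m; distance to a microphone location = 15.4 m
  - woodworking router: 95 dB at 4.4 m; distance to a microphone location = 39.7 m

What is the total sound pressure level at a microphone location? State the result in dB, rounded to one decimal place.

84.9 dB

Apply inverse-square spreading to bring every level to the receiver, then sum 10^(L/10).
server rack: 60 − 20·log₁₀(16.7/1.6) = 60 − 20.37 = 39.63 dB.
milling machine: 95 − 20·log₁₀(12.6/3.6) = 95 − 10.88 = 84.12 dB.
fan: 81 − 20·log₁₀(15.4/4.6) = 81 − 10.50 = 70.50 dB.
woodworking router: 95 − 20·log₁₀(39.7/4.4) = 95 − 19.11 = 75.89 dB.
Σ 10^(L/10) = 3.082e+08 → L_total = 10·log₁₀(3.082e+08) = 84.89 dB.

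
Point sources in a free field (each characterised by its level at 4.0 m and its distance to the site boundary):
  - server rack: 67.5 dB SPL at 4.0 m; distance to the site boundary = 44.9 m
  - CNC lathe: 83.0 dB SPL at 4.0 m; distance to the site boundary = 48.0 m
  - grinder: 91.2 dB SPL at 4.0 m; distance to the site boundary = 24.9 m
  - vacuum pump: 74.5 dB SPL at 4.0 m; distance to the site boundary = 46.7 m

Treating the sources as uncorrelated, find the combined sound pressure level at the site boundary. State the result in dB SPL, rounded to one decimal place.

Apply inverse-square spreading to bring every level to the receiver, then sum 10^(L/10).
server rack: 67.5 − 20·log₁₀(44.9/4.0) = 67.5 − 21.00 = 46.50 dB SPL.
CNC lathe: 83.0 − 20·log₁₀(48.0/4.0) = 83.0 − 21.58 = 61.42 dB SPL.
grinder: 91.2 − 20·log₁₀(24.9/4.0) = 91.2 − 15.88 = 75.32 dB SPL.
vacuum pump: 74.5 − 20·log₁₀(46.7/4.0) = 74.5 − 21.35 = 53.15 dB SPL.
Σ 10^(L/10) = 3.566e+07 → L_total = 10·log₁₀(3.566e+07) = 75.52 dB SPL.

75.5 dB SPL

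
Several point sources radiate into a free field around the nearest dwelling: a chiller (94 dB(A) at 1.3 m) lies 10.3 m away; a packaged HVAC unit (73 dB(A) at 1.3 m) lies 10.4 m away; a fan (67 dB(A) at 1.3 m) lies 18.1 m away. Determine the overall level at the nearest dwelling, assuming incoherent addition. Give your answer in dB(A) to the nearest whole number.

First find each source's level at the receiver (point-source: −20·log₁₀(r/r_ref)), then combine on an intensity basis.
chiller: 94 − 20·log₁₀(10.3/1.3) = 94 − 17.98 = 76.02 dB(A).
packaged HVAC unit: 73 − 20·log₁₀(10.4/1.3) = 73 − 18.06 = 54.94 dB(A).
fan: 67 − 20·log₁₀(18.1/1.3) = 67 − 22.87 = 44.13 dB(A).
Σ 10^(L/10) = 4.035e+07 → L_total = 10·log₁₀(4.035e+07) = 76.06 dB(A).

76 dB(A)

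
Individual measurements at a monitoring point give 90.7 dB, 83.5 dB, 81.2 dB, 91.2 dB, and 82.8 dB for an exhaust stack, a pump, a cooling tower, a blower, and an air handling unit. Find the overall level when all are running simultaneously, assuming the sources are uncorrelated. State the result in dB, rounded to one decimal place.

94.8 dB

For uncorrelated sources the intensities add, so convert each level to linear form, sum, and take 10·log₁₀ of the total.
Σ 10^(L/10) = 10^(90.7/10) + 10^(83.5/10) + 10^(81.2/10) + 10^(91.2/10) + 10^(82.8/10) = 3.039e+09.
L_total = 10·log₁₀(3.039e+09) = 94.83 dB.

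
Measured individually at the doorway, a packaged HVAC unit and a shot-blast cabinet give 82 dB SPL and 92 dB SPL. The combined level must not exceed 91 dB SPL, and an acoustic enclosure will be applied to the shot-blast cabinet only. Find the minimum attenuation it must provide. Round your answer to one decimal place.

Fixed contribution from the other source: Σ 10^(L/10) = 10^(82/10) = 1.585e+08 (82.00 dB SPL).
The limit corresponds to 10^(91/10) = 1.259e+09; subtracting the fixed part leaves 1.100e+09 for the shot-blast cabinet, i.e. 90.42 dB SPL.
Required insertion loss = 92 − 90.42 = 1.58 dB.

1.6 dB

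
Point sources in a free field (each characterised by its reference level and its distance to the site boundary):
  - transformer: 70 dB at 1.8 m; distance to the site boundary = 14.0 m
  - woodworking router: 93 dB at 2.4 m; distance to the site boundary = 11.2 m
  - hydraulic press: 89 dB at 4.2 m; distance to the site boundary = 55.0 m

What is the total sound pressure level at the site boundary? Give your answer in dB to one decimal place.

Propagate each source to the receiver with L = L_ref − 20·log₁₀(r/r_ref), then add intensities.
transformer: 70 − 20·log₁₀(14.0/1.8) = 70 − 17.82 = 52.18 dB.
woodworking router: 93 − 20·log₁₀(11.2/2.4) = 93 − 13.38 = 79.62 dB.
hydraulic press: 89 − 20·log₁₀(55.0/4.2) = 89 − 22.34 = 66.66 dB.
Σ 10^(L/10) = 9.642e+07 → L_total = 10·log₁₀(9.642e+07) = 79.84 dB.

79.8 dB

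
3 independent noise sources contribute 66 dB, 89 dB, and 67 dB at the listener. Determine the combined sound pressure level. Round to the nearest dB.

For uncorrelated sources the intensities add, so convert each level to linear form, sum, and take 10·log₁₀ of the total.
Σ 10^(L/10) = 10^(66/10) + 10^(89/10) + 10^(67/10) = 8.033e+08.
L_total = 10·log₁₀(8.033e+08) = 89.05 dB.

89 dB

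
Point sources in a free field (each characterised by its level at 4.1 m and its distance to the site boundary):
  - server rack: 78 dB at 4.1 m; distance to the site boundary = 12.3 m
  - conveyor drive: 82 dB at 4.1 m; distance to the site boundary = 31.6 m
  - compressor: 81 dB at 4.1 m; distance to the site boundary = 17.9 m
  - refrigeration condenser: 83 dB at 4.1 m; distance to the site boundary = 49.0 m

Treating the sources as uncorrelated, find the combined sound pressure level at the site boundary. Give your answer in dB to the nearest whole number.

72 dB

Apply inverse-square spreading to bring every level to the receiver, then sum 10^(L/10).
server rack: 78 − 20·log₁₀(12.3/4.1) = 78 − 9.54 = 68.46 dB.
conveyor drive: 82 − 20·log₁₀(31.6/4.1) = 82 − 17.74 = 64.26 dB.
compressor: 81 − 20·log₁₀(17.9/4.1) = 81 − 12.80 = 68.20 dB.
refrigeration condenser: 83 − 20·log₁₀(49.0/4.1) = 83 − 21.55 = 61.45 dB.
Σ 10^(L/10) = 1.768e+07 → L_total = 10·log₁₀(1.768e+07) = 72.47 dB.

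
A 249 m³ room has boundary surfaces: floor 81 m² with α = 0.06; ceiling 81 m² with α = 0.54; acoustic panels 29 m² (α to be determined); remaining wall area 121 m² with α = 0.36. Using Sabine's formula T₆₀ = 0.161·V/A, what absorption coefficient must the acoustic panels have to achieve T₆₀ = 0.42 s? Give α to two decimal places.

0.11

From T₆₀ = 0.161·V/A, the target T₆₀ = 0.42 s needs A = 0.161·249/0.42 = 95.45 m².
Absorption from the other surfaces = 81·0.06 + 81·0.54 + 121·0.36 = 92.16 m², so the acoustic panels must supply 3.29 m² over 29 m².
α = 3.29/29 = 0.113.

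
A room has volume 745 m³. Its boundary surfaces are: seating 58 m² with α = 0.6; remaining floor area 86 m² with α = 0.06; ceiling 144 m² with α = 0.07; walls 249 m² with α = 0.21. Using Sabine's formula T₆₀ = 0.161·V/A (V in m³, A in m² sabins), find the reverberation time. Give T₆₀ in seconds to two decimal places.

1.17 s

Summing Sᵢαᵢ: 58·0.6 + 86·0.06 + 144·0.07 + 249·0.21 = 102.33 m².
T₆₀ = 0.161 × 745 / 102.33 = 1.172 s.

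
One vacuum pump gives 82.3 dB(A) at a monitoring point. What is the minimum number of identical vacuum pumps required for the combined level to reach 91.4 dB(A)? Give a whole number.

N identical sources give L₁ + 10·log₁₀ N, so require 10·log₁₀ N ≥ 91.4 − 82.3 = 9.1 dB.
N ≥ 10^(9.1/10) = 8.128, so N = 9.

9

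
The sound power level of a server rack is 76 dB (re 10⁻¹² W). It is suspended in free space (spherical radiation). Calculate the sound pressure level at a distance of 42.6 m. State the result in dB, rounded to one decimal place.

32.4 dB

Free-field spherical radiation: L_p = L_w − 10·log₁₀(4π·r²), r = 42.6 m.
4π·r² = 2.28e+04 m², 10·log₁₀ of that is 43.580 dB.
L_p = 76 − 43.580 = 32.42 dB.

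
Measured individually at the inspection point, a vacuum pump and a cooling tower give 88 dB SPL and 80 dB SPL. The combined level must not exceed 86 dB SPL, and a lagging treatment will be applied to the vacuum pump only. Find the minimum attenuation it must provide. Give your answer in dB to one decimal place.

3.3 dB

Fixed contribution from the other source: Σ 10^(L/10) = 10^(80/10) = 1.000e+08 (80.00 dB SPL).
To meet 86 dB SPL overall, the treated vacuum pump may contribute at most 10^(86/10) − 1.000e+08 = 2.981e+08, i.e. 84.74 dB SPL.
Required insertion loss = 88 − 84.74 = 3.26 dB.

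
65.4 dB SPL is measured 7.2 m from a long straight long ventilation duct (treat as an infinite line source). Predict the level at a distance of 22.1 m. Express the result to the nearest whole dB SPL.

61 dB SPL

For a line source, L₂ = L₁ − 10·log₁₀(r₂/r₁).
L₂ = 65.4 − 10·log₁₀(22.1/7.2) = 65.4 − 4.871 = 60.53 dB SPL.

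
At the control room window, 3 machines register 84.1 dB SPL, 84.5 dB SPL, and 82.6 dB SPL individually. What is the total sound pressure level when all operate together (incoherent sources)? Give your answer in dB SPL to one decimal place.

88.6 dB SPL

Incoherent sources combine by intensity addition: L_total = 10·log₁₀(Σ 10^(L_i/10)).
Σ 10^(L/10) = 10^(84.1/10) + 10^(84.5/10) + 10^(82.6/10) = 7.208e+08.
L_total = 10·log₁₀(7.208e+08) = 88.58 dB SPL.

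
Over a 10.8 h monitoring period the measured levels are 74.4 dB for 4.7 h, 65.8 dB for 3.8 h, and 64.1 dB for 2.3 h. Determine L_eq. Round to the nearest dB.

71 dB

The energy average is taken in the linear domain: L_eq = 10·log₁₀[(Σ tᵢ·10^(Lᵢ/10))/T], T = 10.8 h.
Σ tᵢ·10^(Lᵢ/10) = 4.7·10^(74.4/10) + 3.8·10^(65.8/10) + 2.3·10^(64.1/10) = 1.498e+08.
L_eq = 10·log₁₀(1.498e+08/10.8) = 71.42 dB.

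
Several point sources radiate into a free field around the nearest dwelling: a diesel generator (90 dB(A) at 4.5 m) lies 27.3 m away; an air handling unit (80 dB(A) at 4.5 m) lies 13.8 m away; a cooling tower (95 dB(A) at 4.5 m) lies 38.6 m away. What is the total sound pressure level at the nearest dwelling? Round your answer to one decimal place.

Apply inverse-square spreading to bring every level to the receiver, then sum 10^(L/10).
diesel generator: 90 − 20·log₁₀(27.3/4.5) = 90 − 15.66 = 74.34 dB(A).
air handling unit: 80 − 20·log₁₀(13.8/4.5) = 80 − 9.73 = 70.27 dB(A).
cooling tower: 95 − 20·log₁₀(38.6/4.5) = 95 − 18.67 = 76.33 dB(A).
Σ 10^(L/10) = 8.078e+07 → L_total = 10·log₁₀(8.078e+07) = 79.07 dB(A).

79.1 dB(A)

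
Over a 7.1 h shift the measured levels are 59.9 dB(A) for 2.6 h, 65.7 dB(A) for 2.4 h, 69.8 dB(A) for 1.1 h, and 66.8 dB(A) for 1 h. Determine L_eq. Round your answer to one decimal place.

65.8 dB(A)

L_eq = 10·log₁₀[(1/T)·Σ tᵢ·10^(Lᵢ/10)] with T = 7.1 h.
Σ tᵢ·10^(Lᵢ/10) = 2.6·10^(59.9/10) + 2.4·10^(65.7/10) + 1.1·10^(69.8/10) + 1·10^(66.8/10) = 2.675e+07.
L_eq = 10·log₁₀(2.675e+07/7.1) = 65.76 dB(A).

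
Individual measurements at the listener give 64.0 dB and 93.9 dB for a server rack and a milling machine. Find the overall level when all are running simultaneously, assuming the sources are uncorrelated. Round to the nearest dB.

94 dB

Incoherent sources combine by intensity addition: L_total = 10·log₁₀(Σ 10^(L_i/10)).
Σ 10^(L/10) = 10^(64.0/10) + 10^(93.9/10) = 2.457e+09.
L_total = 10·log₁₀(2.457e+09) = 93.90 dB.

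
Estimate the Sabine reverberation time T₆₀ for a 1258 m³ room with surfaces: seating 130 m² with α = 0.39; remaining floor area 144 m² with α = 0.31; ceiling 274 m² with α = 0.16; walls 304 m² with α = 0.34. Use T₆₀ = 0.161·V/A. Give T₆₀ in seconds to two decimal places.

0.84 s

A = Σ Sᵢαᵢ = 130·0.39 + 144·0.31 + 274·0.16 + 304·0.34 = 242.54 m².
T₆₀ = 0.161·V/A = 0.161·1258/242.54 = 0.835 s.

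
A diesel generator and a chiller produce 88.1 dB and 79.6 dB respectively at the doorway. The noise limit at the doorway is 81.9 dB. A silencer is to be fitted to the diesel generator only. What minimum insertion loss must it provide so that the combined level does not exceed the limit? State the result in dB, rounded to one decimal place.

Everything except the diesel generator sums to 10^(79.6/10) = 9.120e+07 in linear terms, 79.60 dB.
To meet 81.9 dB overall, the treated diesel generator may contribute at most 10^(81.9/10) − 9.120e+07 = 6.368e+07, i.e. 78.04 dB.
Required insertion loss = 88.1 − 78.04 = 10.06 dB.

10.1 dB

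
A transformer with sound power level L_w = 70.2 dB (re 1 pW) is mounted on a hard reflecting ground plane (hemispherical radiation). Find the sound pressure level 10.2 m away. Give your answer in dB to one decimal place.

42.0 dB

The power spreads over a hemisphere of area 2π·r², so L_p = L_w − 10·log₁₀(2π·r²).
2π·r² = 653.7 m², 10·log₁₀ of that is 28.154 dB.
L_p = 70.2 − 28.154 = 42.05 dB.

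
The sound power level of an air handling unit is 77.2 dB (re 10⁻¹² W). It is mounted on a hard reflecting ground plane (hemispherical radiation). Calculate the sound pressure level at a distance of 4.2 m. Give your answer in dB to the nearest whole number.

57 dB

L_p = L_w − 10·log₁₀(2π·r²) with r = 4.2 m.
2π·r² = 110.8 m², 10·log₁₀ of that is 20.447 dB.
L_p = 77.2 − 20.447 = 56.75 dB.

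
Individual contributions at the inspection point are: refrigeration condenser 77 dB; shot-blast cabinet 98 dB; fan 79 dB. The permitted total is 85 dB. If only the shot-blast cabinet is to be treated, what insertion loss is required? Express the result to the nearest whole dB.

15 dB

The untreated sources together contribute 10^(77/10) + 10^(79/10) = 1.296e+08, i.e. 81.12 dB.
The limit corresponds to 10^(85/10) = 3.162e+08; subtracting the fixed part leaves 1.867e+08 for the shot-blast cabinet, i.e. 82.71 dB.
So the shot-blast cabinet must be reduced from 98 to 82.71 dB: IL = 15.29 dB.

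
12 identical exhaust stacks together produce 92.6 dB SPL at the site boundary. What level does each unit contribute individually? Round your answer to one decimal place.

81.8 dB SPL

For N identical incoherent sources L_total = L₁ + 10·log₁₀ N, so L₁ = 92.6 − 10·log₁₀(12) = 92.6 − 10.792.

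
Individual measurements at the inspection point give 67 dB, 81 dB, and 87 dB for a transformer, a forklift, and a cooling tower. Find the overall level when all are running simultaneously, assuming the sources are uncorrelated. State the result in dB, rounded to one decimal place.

Incoherent sources combine by intensity addition: L_total = 10·log₁₀(Σ 10^(L_i/10)).
Σ 10^(L/10) = 10^(67/10) + 10^(81/10) + 10^(87/10) = 6.321e+08.
L_total = 10·log₁₀(6.321e+08) = 88.01 dB.

88.0 dB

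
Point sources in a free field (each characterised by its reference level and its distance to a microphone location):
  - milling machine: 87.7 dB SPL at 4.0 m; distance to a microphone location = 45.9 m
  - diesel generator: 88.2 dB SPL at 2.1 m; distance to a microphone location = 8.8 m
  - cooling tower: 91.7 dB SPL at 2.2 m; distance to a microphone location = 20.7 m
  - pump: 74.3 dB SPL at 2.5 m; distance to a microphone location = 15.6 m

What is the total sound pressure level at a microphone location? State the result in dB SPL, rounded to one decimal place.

77.7 dB SPL

Apply inverse-square spreading to bring every level to the receiver, then sum 10^(L/10).
milling machine: 87.7 − 20·log₁₀(45.9/4.0) = 87.7 − 21.20 = 66.50 dB SPL.
diesel generator: 88.2 − 20·log₁₀(8.8/2.1) = 88.2 − 12.45 = 75.75 dB SPL.
cooling tower: 91.7 − 20·log₁₀(20.7/2.2) = 91.7 − 19.47 = 72.23 dB SPL.
pump: 74.3 − 20·log₁₀(15.6/2.5) = 74.3 − 15.90 = 58.40 dB SPL.
Σ 10^(L/10) = 5.950e+07 → L_total = 10·log₁₀(5.950e+07) = 77.74 dB SPL.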